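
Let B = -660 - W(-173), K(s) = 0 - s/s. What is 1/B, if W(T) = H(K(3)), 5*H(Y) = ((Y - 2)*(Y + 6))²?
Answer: -1/705 ≈ -0.0014184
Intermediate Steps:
K(s) = -1 (K(s) = 0 - 1*1 = 0 - 1 = -1)
H(Y) = (-2 + Y)²*(6 + Y)²/5 (H(Y) = ((Y - 2)*(Y + 6))²/5 = ((-2 + Y)*(6 + Y))²/5 = ((-2 + Y)²*(6 + Y)²)/5 = (-2 + Y)²*(6 + Y)²/5)
W(T) = 45 (W(T) = (-2 - 1)²*(6 - 1)²/5 = (⅕)*(-3)²*5² = (⅕)*9*25 = 45)
B = -705 (B = -660 - 1*45 = -660 - 45 = -705)
1/B = 1/(-705) = -1/705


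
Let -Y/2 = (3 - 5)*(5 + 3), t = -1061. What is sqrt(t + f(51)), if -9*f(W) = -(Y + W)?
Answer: I*sqrt(9466)/3 ≈ 32.431*I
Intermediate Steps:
Y = 32 (Y = -2*(3 - 5)*(5 + 3) = -(-4)*8 = -2*(-16) = 32)
f(W) = 32/9 + W/9 (f(W) = -(-1)*(32 + W)/9 = -(-32 - W)/9 = 32/9 + W/9)
sqrt(t + f(51)) = sqrt(-1061 + (32/9 + (1/9)*51)) = sqrt(-1061 + (32/9 + 17/3)) = sqrt(-1061 + 83/9) = sqrt(-9466/9) = I*sqrt(9466)/3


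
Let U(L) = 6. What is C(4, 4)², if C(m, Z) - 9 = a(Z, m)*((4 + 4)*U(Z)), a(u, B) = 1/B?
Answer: 441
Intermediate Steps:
a(u, B) = 1/B
C(m, Z) = 9 + 48/m (C(m, Z) = 9 + ((4 + 4)*6)/m = 9 + (8*6)/m = 9 + 48/m)
C(4, 4)² = (9 + 48/4)² = (9 + 48*(¼))² = (9 + 12)² = 21² = 441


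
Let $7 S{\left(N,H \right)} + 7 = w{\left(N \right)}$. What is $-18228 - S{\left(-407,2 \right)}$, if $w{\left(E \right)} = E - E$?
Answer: $-18227$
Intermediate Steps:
$w{\left(E \right)} = 0$
$S{\left(N,H \right)} = -1$ ($S{\left(N,H \right)} = -1 + \frac{1}{7} \cdot 0 = -1 + 0 = -1$)
$-18228 - S{\left(-407,2 \right)} = -18228 - -1 = -18228 + 1 = -18227$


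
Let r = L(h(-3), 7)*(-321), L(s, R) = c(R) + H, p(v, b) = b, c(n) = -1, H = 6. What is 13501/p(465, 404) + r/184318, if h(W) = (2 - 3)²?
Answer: 1243914449/37232236 ≈ 33.410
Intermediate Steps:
h(W) = 1 (h(W) = (-1)² = 1)
L(s, R) = 5 (L(s, R) = -1 + 6 = 5)
r = -1605 (r = 5*(-321) = -1605)
13501/p(465, 404) + r/184318 = 13501/404 - 1605/184318 = 1243914449/37232236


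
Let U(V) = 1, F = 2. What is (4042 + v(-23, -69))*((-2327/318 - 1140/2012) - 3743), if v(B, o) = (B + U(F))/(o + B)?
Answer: -37186674436273/2452628 ≈ -1.5162e+7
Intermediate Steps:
v(B, o) = (1 + B)/(B + o) (v(B, o) = (B + 1)/(o + B) = (1 + B)/(B + o))
(4042 + v(-23, -69))*((-2327/318 - 1140/2012) - 3743) = (4042 + (1 - 23)/(-23 - 69))*((-2327/318 - 1140/2012) - 3743) = (4042 - 22/(-92))*((-2327*1/318 - 1140*1/2012) - 3743) = (4042 - 1/92*(-22))*((-2327/318 - 285/503) - 3743) = (4042 + 11/46)*(-1261111/159954 - 3743) = (185943/46)*(-599968933/159954) = -37186674436273/2452628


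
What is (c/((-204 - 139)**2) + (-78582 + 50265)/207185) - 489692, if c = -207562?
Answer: -11936341753765683/24375108065 ≈ -4.8969e+5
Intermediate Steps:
(c/((-204 - 139)**2) + (-78582 + 50265)/207185) - 489692 = (-207562/(-204 - 139)**2 + (-78582 + 50265)/207185) - 489692 = (-207562/((-343)**2) - 28317*1/207185) - 489692 = (-207562/117649 - 28317/207185) - 489692 = -46335199703/24375108065 - 489692 = -11936341753765683/24375108065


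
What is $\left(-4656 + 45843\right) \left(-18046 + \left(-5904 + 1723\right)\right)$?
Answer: $-915463449$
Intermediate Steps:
$\left(-4656 + 45843\right) \left(-18046 + \left(-5904 + 1723\right)\right) = 41187 \left(-18046 - 4181\right) = 41187 \left(-22227\right) = -915463449$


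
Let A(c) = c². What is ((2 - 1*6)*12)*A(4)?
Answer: -768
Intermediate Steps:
((2 - 1*6)*12)*A(4) = ((2 - 1*6)*12)*4² = ((2 - 6)*12)*16 = -4*12*16 = -48*16 = -768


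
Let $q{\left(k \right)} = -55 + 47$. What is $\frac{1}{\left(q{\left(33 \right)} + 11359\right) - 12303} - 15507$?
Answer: $- \frac{14762665}{952} \approx -15507.0$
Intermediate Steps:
$q{\left(k \right)} = -8$
$\frac{1}{\left(q{\left(33 \right)} + 11359\right) - 12303} - 15507 = \frac{1}{\left(-8 + 11359\right) - 12303} - 15507 = \frac{1}{11351 - 12303} - 15507 = \frac{1}{-952} - 15507 = - \frac{1}{952} - 15507 = - \frac{14762665}{952}$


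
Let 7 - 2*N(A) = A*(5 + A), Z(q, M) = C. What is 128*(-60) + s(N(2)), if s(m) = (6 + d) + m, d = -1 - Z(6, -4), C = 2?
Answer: -15361/2 ≈ -7680.5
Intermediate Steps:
Z(q, M) = 2
d = -3 (d = -1 - 1*2 = -1 - 2 = -3)
N(A) = 7/2 - A*(5 + A)/2
s(m) = 3 + m (s(m) = (6 - 3) + m = 3 + m)
128*(-60) + s(N(2)) = 128*(-60) + (3 + (7/2 - 5/2*2 - ½*2²)) = -7680 + (3 + (7/2 - 5 - ½*4)) = -7680 + (3 + (7/2 - 5 - 2)) = -7680 + (3 - 7/2) = -7680 - ½ = -15361/2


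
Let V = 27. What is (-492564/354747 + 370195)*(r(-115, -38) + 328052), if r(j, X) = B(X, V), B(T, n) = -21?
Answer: 14359565018131377/118249 ≈ 1.2143e+11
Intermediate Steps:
r(j, X) = -21
(-492564/354747 + 370195)*(r(-115, -38) + 328052) = (-492564/354747 + 370195)*(-21 + 328052) = (-492564*1/354747 + 370195)*328031 = (-164188/118249 + 370195)*328031 = (43775024367/118249)*328031 = 14359565018131377/118249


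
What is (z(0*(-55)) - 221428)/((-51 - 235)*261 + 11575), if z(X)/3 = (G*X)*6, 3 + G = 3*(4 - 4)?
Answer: 221428/63071 ≈ 3.5108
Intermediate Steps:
G = -3 (G = -3 + 3*(4 - 4) = -3 + 3*0 = -3 + 0 = -3)
z(X) = -54*X (z(X) = 3*(-3*X*6) = 3*(-18*X) = -54*X)
(z(0*(-55)) - 221428)/((-51 - 235)*261 + 11575) = (-0*(-55) - 221428)/((-51 - 235)*261 + 11575) = (-54*0 - 221428)/(-286*261 + 11575) = (0 - 221428)/(-74646 + 11575) = -221428/(-63071) = -221428*(-1/63071) = 221428/63071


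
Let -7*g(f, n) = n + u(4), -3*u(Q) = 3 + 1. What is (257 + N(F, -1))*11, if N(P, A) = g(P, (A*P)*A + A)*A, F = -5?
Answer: 59125/21 ≈ 2815.5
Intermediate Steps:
u(Q) = -4/3 (u(Q) = -(3 + 1)/3 = -⅓*4 = -4/3)
g(f, n) = 4/21 - n/7 (g(f, n) = -(n - 4/3)/7 = -(-4/3 + n)/7 = 4/21 - n/7)
N(P, A) = A*(4/21 - A/7 - P*A²/7) (N(P, A) = (4/21 - ((A*P)*A + A)/7)*A = (4/21 - (P*A² + A)/7)*A = (4/21 - (A + P*A²)/7)*A = (4/21 + (-A/7 - P*A²/7))*A = (4/21 - A/7 - P*A²/7)*A = A*(4/21 - A/7 - P*A²/7))
(257 + N(F, -1))*11 = (257 - 1/21*(-1)*(-4 + 3*(-1)*(1 - 1*(-5))))*11 = (257 - 1/21*(-1)*(-4 + 3*(-1)*(1 + 5)))*11 = (257 - 1/21*(-1)*(-4 + 3*(-1)*6))*11 = (257 - 1/21*(-1)*(-4 - 18))*11 = (257 - 1/21*(-1)*(-22))*11 = (257 - 22/21)*11 = (5375/21)*11 = 59125/21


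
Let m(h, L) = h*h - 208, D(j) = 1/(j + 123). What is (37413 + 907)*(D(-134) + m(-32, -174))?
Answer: 343922000/11 ≈ 3.1266e+7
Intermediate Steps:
D(j) = 1/(123 + j)
m(h, L) = -208 + h**2 (m(h, L) = h**2 - 208 = -208 + h**2)
(37413 + 907)*(D(-134) + m(-32, -174)) = (37413 + 907)*(1/(123 - 134) + (-208 + (-32)**2)) = 38320*(1/(-11) + (-208 + 1024)) = 38320*(-1/11 + 816) = 38320*(8975/11) = 343922000/11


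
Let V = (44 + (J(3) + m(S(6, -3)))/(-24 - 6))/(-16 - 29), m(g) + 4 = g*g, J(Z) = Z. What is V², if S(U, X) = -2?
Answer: 192721/202500 ≈ 0.95171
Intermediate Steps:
m(g) = -4 + g² (m(g) = -4 + g*g = -4 + g²)
V = -439/450 (V = (44 + (3 + (-4 + (-2)²))/(-24 - 6))/(-16 - 29) = (44 + (3 + (-4 + 4))/(-30))/(-45) = (44 + (3 + 0)*(-1/30))*(-1/45) = (44 + 3*(-1/30))*(-1/45) = (44 - ⅒)*(-1/45) = (439/10)*(-1/45) = -439/450 ≈ -0.97556)
V² = (-439/450)² = 192721/202500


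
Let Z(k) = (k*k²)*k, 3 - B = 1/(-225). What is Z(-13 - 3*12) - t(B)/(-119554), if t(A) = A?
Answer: 77535564610163/13449825 ≈ 5.7648e+6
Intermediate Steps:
B = 676/225 (B = 3 - 1/(-225) = 3 - 1*(-1/225) = 3 + 1/225 = 676/225 ≈ 3.0044)
Z(k) = k⁴ (Z(k) = k³*k = k⁴)
Z(-13 - 3*12) - t(B)/(-119554) = (-13 - 3*12)⁴ - 676/(225*(-119554)) = (-13 - 36)⁴ - 676*(-1)/(225*119554) = (-49)⁴ - 1*(-338/13449825) = 5764801 + 338/13449825 = 77535564610163/13449825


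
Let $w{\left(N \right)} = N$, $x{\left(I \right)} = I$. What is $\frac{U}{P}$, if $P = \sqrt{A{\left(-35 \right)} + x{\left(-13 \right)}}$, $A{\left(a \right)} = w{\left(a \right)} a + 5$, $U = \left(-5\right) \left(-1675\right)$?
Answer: $\frac{8375 \sqrt{1217}}{1217} \approx 240.07$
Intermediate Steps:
$U = 8375$
$A{\left(a \right)} = 5 + a^{2}$ ($A{\left(a \right)} = a a + 5 = a^{2} + 5 = 5 + a^{2}$)
$P = \sqrt{1217}$ ($P = \sqrt{\left(5 + \left(-35\right)^{2}\right) - 13} = \sqrt{\left(5 + 1225\right) - 13} = \sqrt{1230 - 13} = \sqrt{1217} \approx 34.885$)
$\frac{U}{P} = \frac{8375}{\sqrt{1217}} = 8375 \frac{\sqrt{1217}}{1217} = \frac{8375 \sqrt{1217}}{1217}$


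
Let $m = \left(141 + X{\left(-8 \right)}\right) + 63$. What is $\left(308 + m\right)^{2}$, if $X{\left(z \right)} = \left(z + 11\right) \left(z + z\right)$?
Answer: $215296$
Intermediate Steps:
$X{\left(z \right)} = 2 z \left(11 + z\right)$ ($X{\left(z \right)} = \left(11 + z\right) 2 z = 2 z \left(11 + z\right)$)
$m = 156$ ($m = \left(141 + 2 \left(-8\right) \left(11 - 8\right)\right) + 63 = \left(141 + 2 \left(-8\right) 3\right) + 63 = \left(141 - 48\right) + 63 = 93 + 63 = 156$)
$\left(308 + m\right)^{2} = \left(308 + 156\right)^{2} = 464^{2} = 215296$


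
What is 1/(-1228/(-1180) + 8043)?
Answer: 295/2372992 ≈ 0.00012432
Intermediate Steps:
1/(-1228/(-1180) + 8043) = 1/(-1228*(-1/1180) + 8043) = 1/(307/295 + 8043) = 1/(2372992/295) = 295/2372992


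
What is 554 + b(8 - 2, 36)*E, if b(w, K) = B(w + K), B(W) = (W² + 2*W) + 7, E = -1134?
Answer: -2103016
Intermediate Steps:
B(W) = 7 + W² + 2*W
b(w, K) = 7 + (K + w)² + 2*K + 2*w (b(w, K) = 7 + (w + K)² + 2*(w + K) = 7 + (K + w)² + 2*(K + w) = 7 + (K + w)² + (2*K + 2*w) = 7 + (K + w)² + 2*K + 2*w)
554 + b(8 - 2, 36)*E = 554 + (7 + (36 + (8 - 2))² + 2*36 + 2*(8 - 2))*(-1134) = 554 + (7 + (36 + 6)² + 72 + 2*6)*(-1134) = 554 + (7 + 42² + 72 + 12)*(-1134) = 554 + (7 + 1764 + 72 + 12)*(-1134) = 554 + 1855*(-1134) = 554 - 2103570 = -2103016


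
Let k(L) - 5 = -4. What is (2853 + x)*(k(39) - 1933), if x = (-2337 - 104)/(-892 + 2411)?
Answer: -1195429416/217 ≈ -5.5089e+6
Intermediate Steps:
k(L) = 1 (k(L) = 5 - 4 = 1)
x = -2441/1519 ≈ -1.6070
(2853 + x)*(k(39) - 1933) = (2853 - 2441/1519)*(1 - 1933) = (4331266/1519)*(-1932) = -1195429416/217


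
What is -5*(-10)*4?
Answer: 200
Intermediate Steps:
-5*(-10)*4 = 50*4 = 200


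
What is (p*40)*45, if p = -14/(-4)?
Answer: 6300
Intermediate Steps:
p = 7/2 (p = -14*(-1/4) = 7/2 ≈ 3.5000)
(p*40)*45 = ((7/2)*40)*45 = 140*45 = 6300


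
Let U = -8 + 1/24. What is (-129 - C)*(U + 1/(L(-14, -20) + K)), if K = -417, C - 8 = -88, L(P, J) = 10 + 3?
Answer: 945553/2424 ≈ 390.08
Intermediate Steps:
L(P, J) = 13
C = -80 (C = 8 - 88 = -80)
U = -191/24 (U = -8 + 1/24 = -191/24 ≈ -7.9583)
(-129 - C)*(U + 1/(L(-14, -20) + K)) = (-129 - 1*(-80))*(-191/24 + 1/(13 - 417)) = (-129 + 80)*(-191/24 + 1/(-404)) = -49*(-191/24 - 1/404) = -49*(-19297/2424) = 945553/2424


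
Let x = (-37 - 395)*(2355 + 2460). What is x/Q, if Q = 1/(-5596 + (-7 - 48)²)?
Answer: 5347885680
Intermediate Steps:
x = -2080080 (x = -432*4815 = -2080080)
Q = -1/2571 (Q = 1/(-5596 + (-55)²) = 1/(-5596 + 3025) = 1/(-2571) = -1/2571 ≈ -0.00038895)
x/Q = -2080080/(-1/2571) = -2080080*(-2571) = 5347885680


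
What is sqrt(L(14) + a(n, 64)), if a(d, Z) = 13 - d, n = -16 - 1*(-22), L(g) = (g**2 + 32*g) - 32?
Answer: sqrt(619) ≈ 24.880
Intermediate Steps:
L(g) = -32 + g**2 + 32*g
n = 6 (n = -16 + 22 = 6)
sqrt(L(14) + a(n, 64)) = sqrt((-32 + 14**2 + 32*14) + (13 - 1*6)) = sqrt((-32 + 196 + 448) + (13 - 6)) = sqrt(612 + 7) = sqrt(619)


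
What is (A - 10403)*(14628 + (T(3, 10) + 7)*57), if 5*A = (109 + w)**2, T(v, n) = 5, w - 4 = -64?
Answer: -759689568/5 ≈ -1.5194e+8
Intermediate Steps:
w = -60 (w = 4 - 64 = -60)
A = 2401/5 (A = (109 - 60)**2/5 = (1/5)*49**2 = (1/5)*2401 = 2401/5 ≈ 480.20)
(A - 10403)*(14628 + (T(3, 10) + 7)*57) = (2401/5 - 10403)*(14628 + (5 + 7)*57) = -49614*(14628 + 12*57)/5 = -49614*(14628 + 684)/5 = -49614/5*15312 = -759689568/5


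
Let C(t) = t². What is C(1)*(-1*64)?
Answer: -64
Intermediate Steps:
C(1)*(-1*64) = 1²*(-1*64) = 1*(-64) = -64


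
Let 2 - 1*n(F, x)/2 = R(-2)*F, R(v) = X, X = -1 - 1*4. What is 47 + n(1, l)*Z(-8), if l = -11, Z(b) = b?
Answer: -65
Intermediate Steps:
X = -5 (X = -1 - 4 = -5)
R(v) = -5
n(F, x) = 4 + 10*F (n(F, x) = 4 - (-10)*F = 4 + 10*F)
47 + n(1, l)*Z(-8) = 47 + (4 + 10*1)*(-8) = 47 + (4 + 10)*(-8) = 47 + 14*(-8) = 47 - 112 = -65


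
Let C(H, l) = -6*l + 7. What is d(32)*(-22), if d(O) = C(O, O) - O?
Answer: 4774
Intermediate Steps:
C(H, l) = 7 - 6*l
d(O) = 7 - 7*O (d(O) = (7 - 6*O) - O = 7 - 7*O)
d(32)*(-22) = (7 - 7*32)*(-22) = (7 - 224)*(-22) = -217*(-22) = 4774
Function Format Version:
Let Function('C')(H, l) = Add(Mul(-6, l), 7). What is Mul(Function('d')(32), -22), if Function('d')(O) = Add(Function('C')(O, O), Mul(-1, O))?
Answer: 4774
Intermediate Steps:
Function('C')(H, l) = Add(7, Mul(-6, l))
Function('d')(O) = Add(7, Mul(-7, O)) (Function('d')(O) = Add(Add(7, Mul(-6, O)), Mul(-1, O)) = Add(7, Mul(-7, O)))
Mul(Function('d')(32), -22) = Mul(Add(7, Mul(-7, 32)), -22) = Mul(Add(7, -224), -22) = Mul(-217, -22) = 4774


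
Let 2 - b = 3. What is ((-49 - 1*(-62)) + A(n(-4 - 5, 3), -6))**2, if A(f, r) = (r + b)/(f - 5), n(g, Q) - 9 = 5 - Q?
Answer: 5041/36 ≈ 140.03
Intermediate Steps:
b = -1 (b = 2 - 1*3 = 2 - 3 = -1)
n(g, Q) = 14 - Q (n(g, Q) = 9 + (5 - Q) = 14 - Q)
A(f, r) = (-1 + r)/(-5 + f) (A(f, r) = (r - 1)/(f - 5) = (-1 + r)/(-5 + f))
((-49 - 1*(-62)) + A(n(-4 - 5, 3), -6))**2 = ((-49 - 1*(-62)) + (-1 - 6)/(-5 + (14 - 1*3)))**2 = ((-49 + 62) - 7/(-5 + (14 - 3)))**2 = (13 - 7/(-5 + 11))**2 = (13 - 7/6)**2 = (71/6)**2 = 5041/36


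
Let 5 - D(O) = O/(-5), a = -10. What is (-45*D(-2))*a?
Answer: 2070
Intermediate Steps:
D(O) = 5 + O/5 (D(O) = 5 - O/(-5) = 5 - O*(-1)/5 = 5 - (-1)*O/5 = 5 + O/5)
(-45*D(-2))*a = -45*(5 + (1/5)*(-2))*(-10) = -45*(5 - 2/5)*(-10) = -45*23/5*(-10) = -207*(-10) = 2070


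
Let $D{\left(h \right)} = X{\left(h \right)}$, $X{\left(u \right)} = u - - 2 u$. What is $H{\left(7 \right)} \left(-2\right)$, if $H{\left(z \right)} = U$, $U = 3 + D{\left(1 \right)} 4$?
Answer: $-30$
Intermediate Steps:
$X{\left(u \right)} = 3 u$ ($X{\left(u \right)} = u + 2 u = 3 u$)
$D{\left(h \right)} = 3 h$
$U = 15$ ($U = 3 + 3 \cdot 1 \cdot 4 = 3 + 3 \cdot 4 = 3 + 12 = 15$)
$H{\left(z \right)} = 15$
$H{\left(7 \right)} \left(-2\right) = 15 \left(-2\right) = -30$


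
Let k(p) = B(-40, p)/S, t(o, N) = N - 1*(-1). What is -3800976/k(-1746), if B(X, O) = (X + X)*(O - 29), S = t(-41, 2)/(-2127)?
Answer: 237561/6292375 ≈ 0.037754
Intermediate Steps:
t(o, N) = 1 + N (t(o, N) = N + 1 = 1 + N)
S = -1/709 (S = (1 + 2)/(-2127) = 3*(-1/2127) = -1/709 ≈ -0.0014104)
B(X, O) = 2*X*(-29 + O) (B(X, O) = (2*X)*(-29 + O) = 2*X*(-29 + O))
k(p) = -1644880 + 56720*p (k(p) = (2*(-40)*(-29 + p))/(-1/709) = (2320 - 80*p)*(-709) = -1644880 + 56720*p)
-3800976/k(-1746) = -3800976/(-1644880 + 56720*(-1746)) = -3800976/(-1644880 - 99033120) = -3800976/(-100678000) = -3800976*(-1/100678000) = 237561/6292375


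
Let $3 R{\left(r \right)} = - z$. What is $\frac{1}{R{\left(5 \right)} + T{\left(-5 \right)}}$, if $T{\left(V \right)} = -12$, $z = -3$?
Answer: $- \frac{1}{11} \approx -0.090909$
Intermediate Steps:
$R{\left(r \right)} = 1$ ($R{\left(r \right)} = \frac{\left(-1\right) \left(-3\right)}{3} = \frac{1}{3} \cdot 3 = 1$)
$\frac{1}{R{\left(5 \right)} + T{\left(-5 \right)}} = \frac{1}{1 - 12} = \frac{1}{-11} = - \frac{1}{11}$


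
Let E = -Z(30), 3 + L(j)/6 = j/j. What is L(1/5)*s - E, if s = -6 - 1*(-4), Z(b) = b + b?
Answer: 84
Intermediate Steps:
Z(b) = 2*b
L(j) = -12 (L(j) = -18 + 6*(j/j) = -18 + 6*1 = -18 + 6 = -12)
s = -2 (s = -6 + 4 = -2)
E = -60 (E = -2*30 = -1*60 = -60)
L(1/5)*s - E = -12*(-2) - 1*(-60) = 24 + 60 = 84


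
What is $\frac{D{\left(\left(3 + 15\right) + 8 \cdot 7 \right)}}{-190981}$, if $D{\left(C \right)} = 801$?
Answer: $- \frac{801}{190981} \approx -0.0041941$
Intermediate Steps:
$\frac{D{\left(\left(3 + 15\right) + 8 \cdot 7 \right)}}{-190981} = \frac{801}{-190981} = 801 \left(- \frac{1}{190981}\right) = - \frac{801}{190981}$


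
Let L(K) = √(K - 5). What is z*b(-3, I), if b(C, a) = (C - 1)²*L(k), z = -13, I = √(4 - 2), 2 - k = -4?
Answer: -208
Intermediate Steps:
k = 6 (k = 2 - 1*(-4) = 2 + 4 = 6)
I = √2 ≈ 1.4142
L(K) = √(-5 + K)
b(C, a) = (-1 + C)² (b(C, a) = (C - 1)²*√(-5 + 6) = (-1 + C)²*√1 = (-1 + C)²*1 = (-1 + C)²)
z*b(-3, I) = -13*(-1 - 3)² = -13*(-4)² = -13*16 = -208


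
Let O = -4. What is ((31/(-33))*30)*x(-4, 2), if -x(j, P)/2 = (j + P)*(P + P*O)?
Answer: 7440/11 ≈ 676.36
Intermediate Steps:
x(j, P) = 6*P*(P + j) (x(j, P) = -2*(j + P)*(P + P*(-4)) = -2*(P + j)*(P - 4*P) = -2*(P + j)*(-3*P) = -(-6)*P*(P + j) = 6*P*(P + j))
((31/(-33))*30)*x(-4, 2) = ((31/(-33))*30)*(6*2*(2 - 4)) = ((31*(-1/33))*30)*(6*2*(-2)) = -31/33*30*(-24) = -310/11*(-24) = 7440/11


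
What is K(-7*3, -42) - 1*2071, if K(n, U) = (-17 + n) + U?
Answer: -2151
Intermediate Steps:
K(n, U) = -17 + U + n
K(-7*3, -42) - 1*2071 = (-17 - 42 - 7*3) - 1*2071 = (-17 - 42 - 21) - 2071 = -80 - 2071 = -2151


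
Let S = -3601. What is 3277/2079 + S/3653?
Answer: 344954/584199 ≈ 0.59047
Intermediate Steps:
3277/2079 + S/3653 = 3277/2079 - 3601/3653 = 3277*(1/2079) - 3601*1/3653 = 3277/2079 - 277/281 = 344954/584199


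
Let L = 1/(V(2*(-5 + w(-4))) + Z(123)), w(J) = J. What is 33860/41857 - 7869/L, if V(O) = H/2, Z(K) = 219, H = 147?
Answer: -192682981085/83714 ≈ -2.3017e+6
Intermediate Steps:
V(O) = 147/2
L = 2/585 (L = 1/(147/2 + 219) = 1/(585/2) = 2/585 ≈ 0.0034188)
33860/41857 - 7869/L = 33860/41857 - 7869/2/585 = 33860*(1/41857) - 7869*585/2 = 33860/41857 - 4603365/2 = -192682981085/83714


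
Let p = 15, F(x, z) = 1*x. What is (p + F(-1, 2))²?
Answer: 196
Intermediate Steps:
F(x, z) = x
(p + F(-1, 2))² = (15 - 1)² = 14² = 196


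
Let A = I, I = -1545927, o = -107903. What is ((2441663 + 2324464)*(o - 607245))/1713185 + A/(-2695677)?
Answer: -74700611248643239/37546287815 ≈ -1.9896e+6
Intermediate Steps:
A = -1545927
((2441663 + 2324464)*(o - 607245))/1713185 + A/(-2695677) = ((2441663 + 2324464)*(-107903 - 607245))/1713185 - 1545927/(-2695677) = (4766127*(-715148))*(1/1713185) - 1545927*(-1/2695677) = -3408486191796*1/1713185 + 515309/898559 = -83133809556/41785 + 515309/898559 = -74700611248643239/37546287815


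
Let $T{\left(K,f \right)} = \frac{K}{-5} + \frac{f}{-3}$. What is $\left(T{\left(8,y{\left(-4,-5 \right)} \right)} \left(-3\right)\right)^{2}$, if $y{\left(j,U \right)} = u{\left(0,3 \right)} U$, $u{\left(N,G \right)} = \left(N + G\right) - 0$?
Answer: $\frac{2601}{25} \approx 104.04$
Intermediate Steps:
$u{\left(N,G \right)} = G + N$ ($u{\left(N,G \right)} = \left(G + N\right) + 0 = G + N$)
$y{\left(j,U \right)} = 3 U$ ($y{\left(j,U \right)} = \left(3 + 0\right) U = 3 U$)
$T{\left(K,f \right)} = - \frac{f}{3} - \frac{K}{5}$ ($T{\left(K,f \right)} = K \left(- \frac{1}{5}\right) + f \left(- \frac{1}{3}\right) = - \frac{K}{5} - \frac{f}{3} = - \frac{f}{3} - \frac{K}{5}$)
$\left(T{\left(8,y{\left(-4,-5 \right)} \right)} \left(-3\right)\right)^{2} = \left(\left(- \frac{3 \left(-5\right)}{3} - \frac{8}{5}\right) \left(-3\right)\right)^{2} = \left(\left(\left(- \frac{1}{3}\right) \left(-15\right) - \frac{8}{5}\right) \left(-3\right)\right)^{2} = \left(\left(5 - \frac{8}{5}\right) \left(-3\right)\right)^{2} = \left(\frac{17}{5} \left(-3\right)\right)^{2} = \left(- \frac{51}{5}\right)^{2} = \frac{2601}{25}$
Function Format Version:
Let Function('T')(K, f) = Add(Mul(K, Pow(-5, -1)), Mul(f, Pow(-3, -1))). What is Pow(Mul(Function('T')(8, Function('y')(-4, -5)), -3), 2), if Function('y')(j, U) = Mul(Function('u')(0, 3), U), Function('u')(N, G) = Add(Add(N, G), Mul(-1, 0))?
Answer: Rational(2601, 25) ≈ 104.04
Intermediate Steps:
Function('u')(N, G) = Add(G, N) (Function('u')(N, G) = Add(Add(G, N), 0) = Add(G, N))
Function('y')(j, U) = Mul(3, U) (Function('y')(j, U) = Mul(Add(3, 0), U) = Mul(3, U))
Function('T')(K, f) = Add(Mul(Rational(-1, 3), f), Mul(Rational(-1, 5), K)) (Function('T')(K, f) = Add(Mul(K, Rational(-1, 5)), Mul(f, Rational(-1, 3))) = Add(Mul(Rational(-1, 5), K), Mul(Rational(-1, 3), f)) = Add(Mul(Rational(-1, 3), f), Mul(Rational(-1, 5), K)))
Pow(Mul(Function('T')(8, Function('y')(-4, -5)), -3), 2) = Pow(Mul(Add(Mul(Rational(-1, 3), Mul(3, -5)), Mul(Rational(-1, 5), 8)), -3), 2) = Pow(Mul(Add(Mul(Rational(-1, 3), -15), Rational(-8, 5)), -3), 2) = Pow(Mul(Add(5, Rational(-8, 5)), -3), 2) = Pow(Mul(Rational(17, 5), -3), 2) = Pow(Rational(-51, 5), 2) = Rational(2601, 25)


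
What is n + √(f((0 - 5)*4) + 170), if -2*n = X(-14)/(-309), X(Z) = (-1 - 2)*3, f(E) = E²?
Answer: -3/206 + √570 ≈ 23.860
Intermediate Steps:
X(Z) = -9 (X(Z) = -3*3 = -9)
n = -3/206 (n = -(-9)/(2*(-309)) = -(-9)*(-1)/(2*309) = -½*3/103 = -3/206 ≈ -0.014563)
n + √(f((0 - 5)*4) + 170) = -3/206 + √(((0 - 5)*4)² + 170) = -3/206 + √((-5*4)² + 170) = -3/206 + √((-20)² + 170) = -3/206 + √(400 + 170) = -3/206 + √570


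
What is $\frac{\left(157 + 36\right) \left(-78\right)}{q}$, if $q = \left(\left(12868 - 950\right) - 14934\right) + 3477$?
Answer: $- \frac{15054}{461} \approx -32.655$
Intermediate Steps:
$q = 461$ ($q = \left(\left(12868 - 950\right) - 14934\right) + 3477 = \left(11918 - 14934\right) + 3477 = -3016 + 3477 = 461$)
$\frac{\left(157 + 36\right) \left(-78\right)}{q} = \frac{\left(157 + 36\right) \left(-78\right)}{461} = 193 \left(-78\right) \frac{1}{461} = \left(-15054\right) \frac{1}{461} = - \frac{15054}{461}$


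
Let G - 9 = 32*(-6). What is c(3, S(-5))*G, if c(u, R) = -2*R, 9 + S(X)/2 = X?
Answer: -10248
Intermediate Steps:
S(X) = -18 + 2*X
G = -183 (G = 9 + 32*(-6) = 9 - 192 = -183)
c(3, S(-5))*G = -2*(-18 + 2*(-5))*(-183) = -2*(-18 - 10)*(-183) = -2*(-28)*(-183) = 56*(-183) = -10248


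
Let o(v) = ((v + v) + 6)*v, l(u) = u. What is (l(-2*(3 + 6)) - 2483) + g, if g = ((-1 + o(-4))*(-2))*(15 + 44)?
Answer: -3327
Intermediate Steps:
o(v) = v*(6 + 2*v) (o(v) = (2*v + 6)*v = (6 + 2*v)*v = v*(6 + 2*v))
g = -826 (g = ((-1 + 2*(-4)*(3 - 4))*(-2))*(15 + 44) = ((-1 + 2*(-4)*(-1))*(-2))*59 = ((-1 + 8)*(-2))*59 = (7*(-2))*59 = -14*59 = -826)
(l(-2*(3 + 6)) - 2483) + g = (-2*(3 + 6) - 2483) - 826 = (-2*9 - 2483) - 826 = (-18 - 2483) - 826 = -2501 - 826 = -3327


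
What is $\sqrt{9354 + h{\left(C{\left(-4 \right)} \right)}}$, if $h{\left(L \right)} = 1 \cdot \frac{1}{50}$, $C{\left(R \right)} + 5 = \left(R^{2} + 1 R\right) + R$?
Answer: $\frac{\sqrt{935402}}{10} \approx 96.716$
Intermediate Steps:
$C{\left(R \right)} = -5 + R^{2} + 2 R$ ($C{\left(R \right)} = -5 + \left(\left(R^{2} + 1 R\right) + R\right) = -5 + \left(\left(R^{2} + R\right) + R\right) = -5 + \left(\left(R + R^{2}\right) + R\right) = -5 + \left(R^{2} + 2 R\right) = -5 + R^{2} + 2 R$)
$h{\left(L \right)} = \frac{1}{50}$ ($h{\left(L \right)} = 1 \cdot \frac{1}{50} = \frac{1}{50}$)
$\sqrt{9354 + h{\left(C{\left(-4 \right)} \right)}} = \sqrt{9354 + \frac{1}{50}} = \sqrt{\frac{467701}{50}} = \frac{\sqrt{935402}}{10}$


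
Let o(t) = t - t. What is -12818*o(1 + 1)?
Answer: 0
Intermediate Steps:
o(t) = 0
-12818*o(1 + 1) = -12818*0 = 0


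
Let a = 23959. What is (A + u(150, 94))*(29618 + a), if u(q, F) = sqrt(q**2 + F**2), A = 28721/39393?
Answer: 170976113/4377 + 107154*sqrt(7834) ≈ 9.5232e+6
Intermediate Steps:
A = 28721/39393 (A = 28721*(1/39393) = 28721/39393 ≈ 0.72909)
u(q, F) = sqrt(F**2 + q**2)
(A + u(150, 94))*(29618 + a) = (28721/39393 + sqrt(94**2 + 150**2))*(29618 + 23959) = (28721/39393 + sqrt(8836 + 22500))*53577 = (28721/39393 + sqrt(31336))*53577 = (28721/39393 + 2*sqrt(7834))*53577 = 170976113/4377 + 107154*sqrt(7834)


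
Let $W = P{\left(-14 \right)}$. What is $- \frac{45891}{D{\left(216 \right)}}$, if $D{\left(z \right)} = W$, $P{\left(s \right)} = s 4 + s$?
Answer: $\frac{45891}{70} \approx 655.59$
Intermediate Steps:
$P{\left(s \right)} = 5 s$ ($P{\left(s \right)} = 4 s + s = 5 s$)
$W = -70$ ($W = 5 \left(-14\right) = -70$)
$D{\left(z \right)} = -70$
$- \frac{45891}{D{\left(216 \right)}} = - \frac{45891}{-70} = \left(-45891\right) \left(- \frac{1}{70}\right) = \frac{45891}{70}$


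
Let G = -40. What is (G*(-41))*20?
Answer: 32800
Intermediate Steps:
(G*(-41))*20 = -40*(-41)*20 = 1640*20 = 32800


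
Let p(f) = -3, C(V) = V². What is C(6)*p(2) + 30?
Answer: -78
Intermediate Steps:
C(6)*p(2) + 30 = 6²*(-3) + 30 = 36*(-3) + 30 = -108 + 30 = -78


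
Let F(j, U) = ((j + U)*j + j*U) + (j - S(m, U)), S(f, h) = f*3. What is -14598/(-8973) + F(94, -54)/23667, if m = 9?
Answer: 37142621/23595999 ≈ 1.5741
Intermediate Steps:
S(f, h) = 3*f
F(j, U) = -27 + j + U*j + j*(U + j) (F(j, U) = ((j + U)*j + j*U) + (j - 3*9) = ((U + j)*j + U*j) + (j - 1*27) = (j*(U + j) + U*j) + (j - 27) = (U*j + j*(U + j)) + (-27 + j) = -27 + j + U*j + j*(U + j))
-14598/(-8973) + F(94, -54)/23667 = -14598/(-8973) + (-27 + 94 + 94² + 2*(-54)*94)/23667 = -14598*(-1/8973) + (-27 + 94 + 8836 - 10152)*(1/23667) = 1622/997 - 1249*1/23667 = 1622/997 - 1249/23667 = 37142621/23595999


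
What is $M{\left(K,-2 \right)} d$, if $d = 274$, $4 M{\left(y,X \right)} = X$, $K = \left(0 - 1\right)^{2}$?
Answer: $-137$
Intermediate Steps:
$K = 1$ ($K = \left(-1\right)^{2} = 1$)
$M{\left(y,X \right)} = \frac{X}{4}$
$M{\left(K,-2 \right)} d = \frac{1}{4} \left(-2\right) 274 = \left(- \frac{1}{2}\right) 274 = -137$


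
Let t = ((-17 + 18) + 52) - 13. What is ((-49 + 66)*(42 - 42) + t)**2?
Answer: 1600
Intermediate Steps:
t = 40 (t = (1 + 52) - 13 = 53 - 13 = 40)
((-49 + 66)*(42 - 42) + t)**2 = ((-49 + 66)*(42 - 42) + 40)**2 = (17*0 + 40)**2 = (0 + 40)**2 = 40**2 = 1600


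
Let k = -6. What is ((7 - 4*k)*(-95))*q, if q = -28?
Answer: 82460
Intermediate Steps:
((7 - 4*k)*(-95))*q = ((7 - 4*(-6))*(-95))*(-28) = ((7 + 24)*(-95))*(-28) = (31*(-95))*(-28) = -2945*(-28) = 82460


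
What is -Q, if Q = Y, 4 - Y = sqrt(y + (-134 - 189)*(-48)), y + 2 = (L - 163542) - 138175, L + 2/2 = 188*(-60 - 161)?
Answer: -4 + 2*I*sqrt(81941) ≈ -4.0 + 572.51*I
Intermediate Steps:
L = -41549 (L = -1 + 188*(-60 - 161) = -1 + 188*(-221) = -1 - 41548 = -41549)
y = -343268 (y = -2 + ((-41549 - 163542) - 138175) = -2 + (-205091 - 138175) = -2 - 343266 = -343268)
Y = 4 - 2*I*sqrt(81941) (Y = 4 - sqrt(-343268 + (-134 - 189)*(-48)) = 4 - sqrt(-343268 - 323*(-48)) = 4 - sqrt(-343268 + 15504) = 4 - sqrt(-327764) = 4 - 2*I*sqrt(81941) ≈ 4.0 - 572.51*I)
Q = 4 - 2*I*sqrt(81941) ≈ 4.0 - 572.51*I
-Q = -(4 - 2*I*sqrt(81941)) = -4 + 2*I*sqrt(81941)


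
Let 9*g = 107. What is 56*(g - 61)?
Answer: -24752/9 ≈ -2750.2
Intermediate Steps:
g = 107/9 (g = (⅑)*107 = 107/9 ≈ 11.889)
56*(g - 61) = 56*(107/9 - 61) = 56*(-442/9) = -24752/9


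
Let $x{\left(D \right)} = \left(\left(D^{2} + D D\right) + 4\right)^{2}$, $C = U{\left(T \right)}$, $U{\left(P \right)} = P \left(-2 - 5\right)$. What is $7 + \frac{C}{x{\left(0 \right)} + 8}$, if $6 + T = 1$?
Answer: $\frac{203}{24} \approx 8.4583$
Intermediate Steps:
$T = -5$ ($T = -6 + 1 = -5$)
$U{\left(P \right)} = - 7 P$ ($U{\left(P \right)} = P \left(-7\right) = - 7 P$)
$C = 35$ ($C = \left(-7\right) \left(-5\right) = 35$)
$x{\left(D \right)} = \left(4 + 2 D^{2}\right)^{2}$ ($x{\left(D \right)} = \left(\left(D^{2} + D^{2}\right) + 4\right)^{2} = \left(2 D^{2} + 4\right)^{2} = \left(4 + 2 D^{2}\right)^{2}$)
$7 + \frac{C}{x{\left(0 \right)} + 8} = 7 + \frac{1}{4 \left(2 + 0^{2}\right)^{2} + 8} \cdot 35 = 7 + \frac{1}{4 \left(2 + 0\right)^{2} + 8} \cdot 35 = 7 + \frac{1}{4 \cdot 2^{2} + 8} \cdot 35 = 7 + \frac{1}{4 \cdot 4 + 8} \cdot 35 = 7 + \frac{1}{16 + 8} \cdot 35 = 7 + \frac{1}{24} \cdot 35 = 7 + \frac{35}{24} = \frac{203}{24}$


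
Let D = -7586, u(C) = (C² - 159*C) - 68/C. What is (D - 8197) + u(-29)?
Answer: -299531/29 ≈ -10329.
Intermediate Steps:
u(C) = C² - 159*C - 68/C
(D - 8197) + u(-29) = (-7586 - 8197) + (-68 + (-29)²*(-159 - 29))/(-29) = -15783 - (-68 + 841*(-188))/29 = -15783 - (-68 - 158108)/29 = -15783 - 1/29*(-158176) = -15783 + 158176/29 = -299531/29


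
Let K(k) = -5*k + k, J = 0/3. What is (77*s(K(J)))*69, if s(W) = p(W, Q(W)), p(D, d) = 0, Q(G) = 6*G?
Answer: 0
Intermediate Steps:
J = 0 (J = 0*(⅓) = 0)
K(k) = -4*k
s(W) = 0
(77*s(K(J)))*69 = (77*0)*69 = 0*69 = 0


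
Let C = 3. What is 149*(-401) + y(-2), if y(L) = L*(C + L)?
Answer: -59751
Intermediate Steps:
y(L) = L*(3 + L)
149*(-401) + y(-2) = 149*(-401) - 2*(3 - 2) = -59749 - 2*1 = -59749 - 2 = -59751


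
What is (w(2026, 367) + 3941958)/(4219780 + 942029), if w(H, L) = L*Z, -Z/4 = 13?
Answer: 3922874/5161809 ≈ 0.75998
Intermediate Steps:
Z = -52 (Z = -4*13 = -52)
w(H, L) = -52*L (w(H, L) = L*(-52) = -52*L)
(w(2026, 367) + 3941958)/(4219780 + 942029) = (-52*367 + 3941958)/(4219780 + 942029) = (-19084 + 3941958)/5161809 = 3922874*(1/5161809) = 3922874/5161809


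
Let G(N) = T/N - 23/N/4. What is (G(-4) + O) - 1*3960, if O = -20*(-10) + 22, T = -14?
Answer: -59729/16 ≈ -3733.1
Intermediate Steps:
O = 222 (O = 200 + 22 = 222)
G(N) = -79/(4*N) (G(N) = -14/N - 23/N/4 = -14/N - 23/N*(¼) = -14/N - 23/(4*N) = -79/(4*N))
(G(-4) + O) - 1*3960 = (-79/4/(-4) + 222) - 1*3960 = (-79/4*(-¼) + 222) - 3960 = (79/16 + 222) - 3960 = 3631/16 - 3960 = -59729/16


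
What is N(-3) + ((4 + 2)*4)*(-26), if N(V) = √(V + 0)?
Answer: -624 + I*√3 ≈ -624.0 + 1.732*I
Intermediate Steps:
N(V) = √V
N(-3) + ((4 + 2)*4)*(-26) = √(-3) + ((4 + 2)*4)*(-26) = I*√3 + (6*4)*(-26) = I*√3 + 24*(-26) = I*√3 - 624 = -624 + I*√3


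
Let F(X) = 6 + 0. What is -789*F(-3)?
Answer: -4734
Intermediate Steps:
F(X) = 6
-789*F(-3) = -789*6 = -4734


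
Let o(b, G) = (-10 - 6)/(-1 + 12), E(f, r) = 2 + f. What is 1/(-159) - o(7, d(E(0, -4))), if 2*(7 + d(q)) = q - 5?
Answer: 2533/1749 ≈ 1.4483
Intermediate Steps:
d(q) = -19/2 + q/2 (d(q) = -7 + (q - 5)/2 = -7 + (-5 + q)/2 = -7 + (-5/2 + q/2) = -19/2 + q/2)
o(b, G) = -16/11
1/(-159) - o(7, d(E(0, -4))) = 1/(-159) - 1*(-16/11) = -1/159 + 16/11 = 2533/1749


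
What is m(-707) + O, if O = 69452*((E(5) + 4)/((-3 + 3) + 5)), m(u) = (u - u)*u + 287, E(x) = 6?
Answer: 139191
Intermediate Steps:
m(u) = 287 (m(u) = 0*u + 287 = 0 + 287 = 287)
O = 138904 (O = 69452*((6 + 4)/((-3 + 3) + 5)) = 69452*(10/(0 + 5)) = 69452*(10/5) = 69452*(10*(1/5)) = 69452*2 = 138904)
m(-707) + O = 287 + 138904 = 139191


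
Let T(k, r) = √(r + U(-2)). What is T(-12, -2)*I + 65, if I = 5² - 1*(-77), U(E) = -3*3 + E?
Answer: 65 + 102*I*√13 ≈ 65.0 + 367.77*I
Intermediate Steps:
U(E) = -9 + E
T(k, r) = √(-11 + r) (T(k, r) = √(r + (-9 - 2)) = √(r - 11) = √(-11 + r))
I = 102 (I = 25 + 77 = 102)
T(-12, -2)*I + 65 = √(-11 - 2)*102 + 65 = √(-13)*102 + 65 = (I*√13)*102 + 65 = 102*I*√13 + 65 = 65 + 102*I*√13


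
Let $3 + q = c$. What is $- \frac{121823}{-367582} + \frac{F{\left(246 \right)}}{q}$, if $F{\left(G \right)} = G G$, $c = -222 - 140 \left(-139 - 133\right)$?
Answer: $\frac{26856201977}{13914816610} \approx 1.93$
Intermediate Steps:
$c = 37858$ ($c = -222 - 140 \left(-139 - 133\right) = -222 - -38080 = -222 + 38080 = 37858$)
$F{\left(G \right)} = G^{2}$
$q = 37855$ ($q = -3 + 37858 = 37855$)
$- \frac{121823}{-367582} + \frac{F{\left(246 \right)}}{q} = - \frac{121823}{-367582} + \frac{246^{2}}{37855} = \left(-121823\right) \left(- \frac{1}{367582}\right) + 60516 \cdot \frac{1}{37855} = \frac{121823}{367582} + \frac{60516}{37855} = \frac{26856201977}{13914816610}$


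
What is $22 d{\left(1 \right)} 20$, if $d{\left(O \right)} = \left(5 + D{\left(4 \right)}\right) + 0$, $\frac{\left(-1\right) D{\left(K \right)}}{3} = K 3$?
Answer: $-13640$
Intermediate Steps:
$D{\left(K \right)} = - 9 K$ ($D{\left(K \right)} = - 3 K 3 = - 3 \cdot 3 K = - 9 K$)
$d{\left(O \right)} = -31$ ($d{\left(O \right)} = \left(5 - 36\right) + 0 = -31 + 0 = -31$)
$22 d{\left(1 \right)} 20 = 22 \left(-31\right) 20 = \left(-682\right) 20 = -13640$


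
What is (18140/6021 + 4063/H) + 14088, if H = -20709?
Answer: 2410107361/171041 ≈ 14091.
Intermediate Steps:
(18140/6021 + 4063/H) + 14088 = (18140/6021 + 4063/(-20709)) + 14088 = (18140*(1/6021) + 4063*(-1/20709)) + 14088 = (18140/6021 - 4063/20709) + 14088 = 481753/171041 + 14088 = 2410107361/171041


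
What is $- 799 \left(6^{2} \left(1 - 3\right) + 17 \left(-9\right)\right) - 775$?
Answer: $179000$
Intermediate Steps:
$- 799 \left(6^{2} \left(1 - 3\right) + 17 \left(-9\right)\right) - 775 = - 799 \left(36 \left(-2\right) - 153\right) - 775 = - 799 \left(-72 - 153\right) - 775 = \left(-799\right) \left(-225\right) - 775 = 179775 - 775 = 179000$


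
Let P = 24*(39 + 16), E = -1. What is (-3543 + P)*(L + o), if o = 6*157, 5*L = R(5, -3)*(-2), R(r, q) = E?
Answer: -10474776/5 ≈ -2.0950e+6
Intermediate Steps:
R(r, q) = -1
L = 2/5 (L = (-1*(-2))/5 = (1/5)*2 = 2/5 ≈ 0.40000)
o = 942
P = 1320 (P = 24*55 = 1320)
(-3543 + P)*(L + o) = (-3543 + 1320)*(2/5 + 942) = -2223*4712/5 = -10474776/5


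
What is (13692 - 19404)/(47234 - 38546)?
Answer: -119/181 ≈ -0.65746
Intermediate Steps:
(13692 - 19404)/(47234 - 38546) = -5712/8688 = -5712*1/8688 = -119/181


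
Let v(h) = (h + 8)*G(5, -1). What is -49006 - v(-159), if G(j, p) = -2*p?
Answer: -48704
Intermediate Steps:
v(h) = 16 + 2*h (v(h) = (h + 8)*(-2*(-1)) = (8 + h)*2 = 16 + 2*h)
-49006 - v(-159) = -49006 - (16 + 2*(-159)) = -49006 - (16 - 318) = -49006 - 1*(-302) = -49006 + 302 = -48704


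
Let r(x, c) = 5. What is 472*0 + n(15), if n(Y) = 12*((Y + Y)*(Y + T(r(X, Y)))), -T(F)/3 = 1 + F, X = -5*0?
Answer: -1080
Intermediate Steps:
X = 0
T(F) = -3 - 3*F (T(F) = -3*(1 + F) = -3 - 3*F)
n(Y) = 24*Y*(-18 + Y) (n(Y) = 12*((Y + Y)*(Y + (-3 - 3*5))) = 12*((2*Y)*(Y + (-3 - 15))) = 12*((2*Y)*(Y - 18)) = 12*((2*Y)*(-18 + Y)) = 12*(2*Y*(-18 + Y)) = 24*Y*(-18 + Y))
472*0 + n(15) = 472*0 + 24*15*(-18 + 15) = 0 + 24*15*(-3) = 0 - 1080 = -1080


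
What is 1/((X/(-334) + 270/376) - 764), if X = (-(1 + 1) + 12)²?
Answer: -31396/23973399 ≈ -0.0013096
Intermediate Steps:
X = 100 (X = (-1*2 + 12)² = (-2 + 12)² = 10² = 100)
1/((X/(-334) + 270/376) - 764) = 1/((100/(-334) + 270/376) - 764) = 1/((100*(-1/334) + 270*(1/376)) - 764) = 1/((-50/167 + 135/188) - 764) = 1/(13145/31396 - 764) = 1/(-23973399/31396) = -31396/23973399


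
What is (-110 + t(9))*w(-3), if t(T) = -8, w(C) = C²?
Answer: -1062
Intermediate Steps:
(-110 + t(9))*w(-3) = (-110 - 8)*(-3)² = -118*9 = -1062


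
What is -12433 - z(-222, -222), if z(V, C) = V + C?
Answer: -11989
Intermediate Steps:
z(V, C) = C + V
-12433 - z(-222, -222) = -12433 - (-222 - 222) = -12433 - 1*(-444) = -12433 + 444 = -11989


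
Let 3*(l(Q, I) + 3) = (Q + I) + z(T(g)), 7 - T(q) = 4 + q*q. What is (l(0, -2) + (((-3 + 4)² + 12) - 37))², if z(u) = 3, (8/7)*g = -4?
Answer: 6400/9 ≈ 711.11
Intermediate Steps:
g = -7/2 (g = (7/8)*(-4) = -7/2 ≈ -3.5000)
T(q) = 3 - q² (T(q) = 7 - (4 + q*q) = 7 - (4 + q²) = 7 + (-4 - q²) = 3 - q²)
l(Q, I) = -2 + I/3 + Q/3 (l(Q, I) = -3 + ((Q + I) + 3)/3 = -3 + ((I + Q) + 3)/3 = -3 + (3 + I + Q)/3 = -3 + (1 + I/3 + Q/3) = -2 + I/3 + Q/3)
(l(0, -2) + (((-3 + 4)² + 12) - 37))² = ((-2 + (⅓)*(-2) + (⅓)*0) + (((-3 + 4)² + 12) - 37))² = ((-2 - ⅔ + 0) + ((1² + 12) - 37))² = (-8/3 + ((1 + 12) - 37))² = (-8/3 + (13 - 37))² = (-8/3 - 24)² = (-80/3)² = 6400/9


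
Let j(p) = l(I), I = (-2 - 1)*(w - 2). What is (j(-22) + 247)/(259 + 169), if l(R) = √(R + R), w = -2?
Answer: 247/428 + √6/214 ≈ 0.58855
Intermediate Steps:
I = 12 (I = (-2 - 1)*(-2 - 2) = -3*(-4) = 12)
l(R) = √2*√R (l(R) = √(2*R) = √2*√R)
j(p) = 2*√6 (j(p) = √2*√12 = √2*(2*√3) = 2*√6)
(j(-22) + 247)/(259 + 169) = (2*√6 + 247)/(259 + 169) = (247 + 2*√6)/428 = (247 + 2*√6)*(1/428) = 247/428 + √6/214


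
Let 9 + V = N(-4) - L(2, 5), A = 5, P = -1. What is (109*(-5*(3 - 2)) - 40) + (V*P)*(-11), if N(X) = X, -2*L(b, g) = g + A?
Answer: -673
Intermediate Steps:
L(b, g) = -5/2 - g/2 (L(b, g) = -(g + 5)/2 = -(5 + g)/2 = -5/2 - g/2)
V = -8 (V = -9 + (-4 - (-5/2 - ½*5)) = -9 + (-4 - (-5/2 - 5/2)) = -9 + (-4 - 1*(-5)) = -9 + (-4 + 5) = -9 + 1 = -8)
(109*(-5*(3 - 2)) - 40) + (V*P)*(-11) = (109*(-5*(3 - 2)) - 40) - 8*(-1)*(-11) = (109*(-5*1) - 40) + 8*(-11) = (109*(-5) - 40) - 88 = (-545 - 40) - 88 = -585 - 88 = -673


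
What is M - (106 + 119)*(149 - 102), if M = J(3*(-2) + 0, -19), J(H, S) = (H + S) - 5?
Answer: -10605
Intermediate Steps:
J(H, S) = -5 + H + S
M = -30 (M = -5 + (3*(-2) + 0) - 19 = -5 + (-6 + 0) - 19 = -5 - 6 - 19 = -30)
M - (106 + 119)*(149 - 102) = -30 - (106 + 119)*(149 - 102) = -30 - 225*47 = -30 - 1*10575 = -30 - 10575 = -10605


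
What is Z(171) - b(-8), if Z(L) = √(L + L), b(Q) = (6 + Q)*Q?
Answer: -16 + 3*√38 ≈ 2.4932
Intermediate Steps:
b(Q) = Q*(6 + Q)
Z(L) = √2*√L (Z(L) = √(2*L) = √2*√L)
Z(171) - b(-8) = √2*√171 - (-8)*(6 - 8) = √2*(3*√19) - (-8)*(-2) = 3*√38 - 1*16 = 3*√38 - 16 = -16 + 3*√38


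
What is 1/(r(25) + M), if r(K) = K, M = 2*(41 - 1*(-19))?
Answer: 1/145 ≈ 0.0068966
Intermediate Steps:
M = 120 (M = 2*(41 + 19) = 2*60 = 120)
1/(r(25) + M) = 1/(25 + 120) = 1/145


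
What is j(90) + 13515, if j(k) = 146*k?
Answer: 26655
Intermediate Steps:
j(90) + 13515 = 146*90 + 13515 = 13140 + 13515 = 26655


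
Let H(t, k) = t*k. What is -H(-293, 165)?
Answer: 48345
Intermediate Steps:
H(t, k) = k*t
-H(-293, 165) = -165*(-293) = -1*(-48345) = 48345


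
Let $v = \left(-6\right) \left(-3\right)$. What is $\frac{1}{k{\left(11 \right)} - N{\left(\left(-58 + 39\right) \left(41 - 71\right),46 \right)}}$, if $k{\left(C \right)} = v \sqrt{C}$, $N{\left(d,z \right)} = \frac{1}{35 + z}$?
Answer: $\frac{81}{23383403} + \frac{118098 \sqrt{11}}{23383403} \approx 0.016754$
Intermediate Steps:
$v = 18$
$k{\left(C \right)} = 18 \sqrt{C}$
$\frac{1}{k{\left(11 \right)} - N{\left(\left(-58 + 39\right) \left(41 - 71\right),46 \right)}} = \frac{1}{18 \sqrt{11} - \frac{1}{35 + 46}} = \frac{1}{18 \sqrt{11} - \frac{1}{81}} = \frac{1}{- \frac{1}{81} + 18 \sqrt{11}}$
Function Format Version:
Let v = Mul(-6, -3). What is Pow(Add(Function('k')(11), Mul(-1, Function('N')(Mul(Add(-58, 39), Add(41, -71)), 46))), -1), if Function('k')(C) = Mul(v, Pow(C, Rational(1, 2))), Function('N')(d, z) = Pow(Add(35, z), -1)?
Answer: Add(Rational(81, 23383403), Mul(Rational(118098, 23383403), Pow(11, Rational(1, 2)))) ≈ 0.016754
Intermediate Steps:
v = 18
Function('k')(C) = Mul(18, Pow(C, Rational(1, 2)))
Pow(Add(Function('k')(11), Mul(-1, Function('N')(Mul(Add(-58, 39), Add(41, -71)), 46))), -1) = Pow(Add(Mul(18, Pow(11, Rational(1, 2))), Mul(-1, Pow(Add(35, 46), -1))), -1) = Pow(Add(Mul(18, Pow(11, Rational(1, 2))), Mul(-1, Pow(81, -1))), -1) = Pow(Add(Mul(18, Pow(11, Rational(1, 2))), Mul(-1, Rational(1, 81))), -1) = Pow(Add(Mul(18, Pow(11, Rational(1, 2))), Rational(-1, 81)), -1) = Pow(Add(Rational(-1, 81), Mul(18, Pow(11, Rational(1, 2)))), -1)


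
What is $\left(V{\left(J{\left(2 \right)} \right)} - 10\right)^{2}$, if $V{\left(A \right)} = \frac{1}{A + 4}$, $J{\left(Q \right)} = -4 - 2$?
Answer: $\frac{441}{4} \approx 110.25$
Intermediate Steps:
$J{\left(Q \right)} = -6$
$V{\left(A \right)} = \frac{1}{4 + A}$
$\left(V{\left(J{\left(2 \right)} \right)} - 10\right)^{2} = \left(\frac{1}{4 - 6} - 10\right)^{2} = \left(\frac{1}{-2} - 10\right)^{2} = \left(- \frac{1}{2} - 10\right)^{2} = \left(- \frac{21}{2}\right)^{2} = \frac{441}{4}$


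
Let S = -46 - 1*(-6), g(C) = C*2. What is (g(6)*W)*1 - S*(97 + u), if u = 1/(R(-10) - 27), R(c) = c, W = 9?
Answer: 147516/37 ≈ 3986.9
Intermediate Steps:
g(C) = 2*C
u = -1/37 (u = 1/(-10 - 27) = 1/(-37) = -1/37 ≈ -0.027027)
S = -40 (S = -46 + 6 = -40)
(g(6)*W)*1 - S*(97 + u) = ((2*6)*9)*1 - (-40)*(97 - 1/37) = (12*9)*1 - (-40)*3588/37 = 108*1 - 1*(-143520/37) = 108 + 143520/37 = 147516/37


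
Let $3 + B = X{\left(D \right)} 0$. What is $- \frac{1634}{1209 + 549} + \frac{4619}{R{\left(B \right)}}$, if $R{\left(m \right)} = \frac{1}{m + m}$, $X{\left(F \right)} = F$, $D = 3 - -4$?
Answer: $- \frac{24361423}{879} \approx -27715.0$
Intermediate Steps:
$D = 7$ ($D = 3 + 4 = 7$)
$B = -3$ ($B = -3 + 7 \cdot 0 = -3 + 0 = -3$)
$R{\left(m \right)} = \frac{1}{2 m}$
$- \frac{1634}{1209 + 549} + \frac{4619}{R{\left(B \right)}} = - \frac{1634}{1209 + 549} + \frac{4619}{\frac{1}{2} \frac{1}{-3}} = - \frac{1634}{1758} + \frac{4619}{\frac{1}{2} \left(- \frac{1}{3}\right)} = \left(-1634\right) \frac{1}{1758} + \frac{4619}{- \frac{1}{6}} = - \frac{817}{879} + 4619 \left(-6\right) = - \frac{817}{879} - 27714 = - \frac{24361423}{879}$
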